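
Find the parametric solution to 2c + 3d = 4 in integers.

Step 1: Compute gcd(2, 3) = 1.
Since 1 divides 4, solutions exist.

Step 2: Find a particular solution using extended Euclidean algorithm.
We get c₀ = -4, d₀ = 4.
Check: 2*-4 + 3*4 = 4 = 4 ✓

Step 3: Write the general solution.
c = -4 + (3/1)t = -4 + 3t
d = 4 - (2/1)t = 4 - 2t
for any integer t.

c = -4 + 3t, d = 4 - 2t for integer t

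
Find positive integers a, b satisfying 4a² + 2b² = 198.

Try small values of a and check whether (198 - 4a²)/2 is a perfect square.
a = 7: 4·7² = 196, so 2b² = 198 - 196 = 2, giving b² = 1, b = 1.
Check: 4·7² + 2·1² = 196 + 2 = 198 ✓

a = 7, b = 1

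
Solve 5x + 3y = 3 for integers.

Step 1: Check solvability.
gcd(5, 3) = 1
Since 1 divides 3, solutions exist.

Step 2: Apply extended Euclidean algorithm to find gcd.
We find integers such that 5*x0 + 3*y0 = 1

Step 3: Scale the particular solution.
Multiply by 3/1 = 3:
x = -3, y = 6

Step 4: Verify.
5*(-3) + 3*(6) = 3 = 3 ✓

x = -3, y = 6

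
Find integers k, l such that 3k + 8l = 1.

Step 1: Check solvability.
gcd(3, 8) = 1
Since 1 divides 1, solutions exist.

Step 2: Apply extended Euclidean algorithm to find gcd.
We find integers such that 3*x0 + 8*y0 = 1

Step 3: Scale the particular solution.
Multiply by 1/1 = 1:
k = 3, l = -1

Step 4: Verify.
3*(3) + 8*(-1) = 1 = 1 ✓

k = 3, l = -1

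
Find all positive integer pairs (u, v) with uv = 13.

The positive divisors of 13 are: 1, 13.
Each divisor d gives the pair (d, 13/d):
(1, 13), (13, 1)

(1, 13), (13, 1)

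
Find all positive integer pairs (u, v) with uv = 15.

The positive divisors of 15 are: 1, 3, 5, 15.
Each divisor d gives the pair (d, 15/d):
(1, 15), (3, 5), (5, 3), (15, 1)

(1, 15), (3, 5), (5, 3), (15, 1)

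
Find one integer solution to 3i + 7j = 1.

Step 1: Check solvability.
gcd(3, 7) = 1
Since 1 divides 1, solutions exist.

Step 2: Apply extended Euclidean algorithm to find gcd.
We find integers such that 3*x0 + 7*y0 = 1

Step 3: Scale the particular solution.
Multiply by 1/1 = 1:
i = -2, j = 1

Step 4: Verify.
3*(-2) + 7*(1) = 1 = 1 ✓

i = -2, j = 1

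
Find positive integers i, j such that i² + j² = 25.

Search for i with 25 - i² a perfect square.
i = 3: 25 - 3² = 25 - 9 = 16 = 4² ✓
So i = 3, j = 4.

i = 3, j = 4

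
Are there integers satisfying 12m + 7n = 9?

Step 1: Compute gcd(12, 7).
gcd(12, 7) = 1

Step 2: Check divisibility.
Does 1 divide 9? 9 = 1 x 9, so yes.

By the theorem on linear Diophantine equations, 12m + 7n = 9 has integer solutions if and only if gcd(12, 7) divides 9. Since 1 | 9, solutions exist.

Yes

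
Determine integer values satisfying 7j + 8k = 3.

Step 1: Check solvability.
gcd(7, 8) = 1
Since 1 divides 3, solutions exist.

Step 2: Apply extended Euclidean algorithm to find gcd.
We find integers such that 7*x0 + 8*y0 = 1

Step 3: Scale the particular solution.
Multiply by 3/1 = 3:
j = -3, k = 3

Step 4: Verify.
7*(-3) + 8*(3) = 3 = 3 ✓

j = -3, k = 3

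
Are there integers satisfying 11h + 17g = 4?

Step 1: Compute gcd(11, 17).
gcd(11, 17) = 1

Step 2: Check divisibility.
Does 1 divide 4? 4 = 1 x 4, so yes.

By the theorem on linear Diophantine equations, 11h + 17g = 4 has integer solutions if and only if gcd(11, 17) divides 4. Since 1 | 4, solutions exist.

Yes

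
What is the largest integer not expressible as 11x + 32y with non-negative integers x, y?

For two coprime denominations a and b, the Frobenius number (largest value not representable as a non-negative combination) is ab - a - b.
Here gcd(11, 32) = 1, so they are coprime.
F(11, 32) = 11·32 - 11 - 32 = 352 - 43 = 309

309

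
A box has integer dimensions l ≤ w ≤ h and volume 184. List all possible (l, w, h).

Iterate l from 1 to ⌊184^(1/3)⌋. For each l dividing 184, iterate w ≥ l with w dividing 184/l, and set h = 184/(l·w).
Triples found (6): (1×1×184), (1×2×92), (1×4×46), (1×8×23), (2×2×46), (2×4×23)

(1×1×184), (1×2×92), (1×4×46), (1×8×23), (2×2×46), (2×4×23)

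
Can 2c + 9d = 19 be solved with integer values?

Step 1: Compute gcd(2, 9).
gcd(2, 9) = 1

Step 2: Check divisibility.
Does 1 divide 19? 19 = 1 x 19, so yes.

By the theorem on linear Diophantine equations, 2c + 9d = 19 has integer solutions if and only if gcd(2, 9) divides 19. Since 1 | 19, solutions exist.

Yes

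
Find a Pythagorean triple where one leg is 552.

We need the other leg and hypotenuse such that 552² + x² = c².
Take x = 385, c = 673: 552² + 385² = 304704 + 148225 = 452929 = 673² ✓
Triple: (385, 552, 673)

(385, 552, 673)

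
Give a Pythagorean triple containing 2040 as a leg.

We need the other leg and hypotenuse such that 2040² + x² = c².
Take x = 256, c = 2056: 2040² + 256² = 4161600 + 65536 = 4227136 = 2056² ✓
Triple: (2040, 256, 2056)

(2040, 256, 2056)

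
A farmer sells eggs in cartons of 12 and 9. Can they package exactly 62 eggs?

We need non-negative a, b with 12a + 9b = 62.
gcd(12, 9) = 3, and 3 does not divide 62.
No integer solutions exist.

No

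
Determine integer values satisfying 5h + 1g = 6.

Step 1: Check solvability.
gcd(5, 1) = 1
Since 1 divides 6, solutions exist.

Step 2: Apply extended Euclidean algorithm to find gcd.
We find integers such that 5*x0 + 1*y0 = 1

Step 3: Scale the particular solution.
Multiply by 6/1 = 6:
h = 0, g = 6

Step 4: Verify.
5*(0) + 1*(6) = 6 = 6 ✓

h = 0, g = 6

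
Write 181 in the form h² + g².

We need to find integers h, g > 0 such that h² + g² = 181.
Trying h = 9: g² = 181 - 9² = 181 - 81 = 100
g = 10
Check: 9² + 10² = 81 + 100 = 181 ✓

181 = 9² + 10²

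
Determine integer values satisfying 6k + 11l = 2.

Step 1: Check solvability.
gcd(6, 11) = 1
Since 1 divides 2, solutions exist.

Step 2: Apply extended Euclidean algorithm to find gcd.
We find integers such that 6*x0 + 11*y0 = 1

Step 3: Scale the particular solution.
Multiply by 2/1 = 2:
k = 4, l = -2

Step 4: Verify.
6*(4) + 11*(-2) = 2 = 2 ✓

k = 4, l = -2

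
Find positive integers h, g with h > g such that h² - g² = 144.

Factor: h² - g² = (h+g)(h-g) = 144.
We need two factors of 144 with the same parity.
Use h+g = 72 and h-g = 2 (product 72·2 = 144).
Adding: 2h = 74, so h = 37.
Subtracting: 2g = 70, so g = 35.
Check: 37² - 35² = 1369 - 1225 = 144 ✓

h = 37, g = 35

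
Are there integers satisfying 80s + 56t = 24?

Step 1: Compute gcd(80, 56).
gcd(80, 56) = 8

Step 2: Check divisibility.
Does 8 divide 24? 24 = 8 x 3, so yes.

By the theorem on linear Diophantine equations, 80s + 56t = 24 has integer solutions if and only if gcd(80, 56) divides 24. Since 8 | 24, solutions exist.

Yes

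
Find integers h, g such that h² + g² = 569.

We need to find integers h, g > 0 such that h² + g² = 569.
Trying h = 13: g² = 569 - 13² = 569 - 169 = 400
g = 20
Check: 13² + 20² = 169 + 400 = 569 ✓

569 = 13² + 20²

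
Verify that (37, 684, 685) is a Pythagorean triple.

Compute a² + b² = 37² + 684² = 1369 + 467856 = 469225
Compute c² = 685² = 469225
Since 469225 = 469225, confirmed.

Yes, it is a Pythagorean triple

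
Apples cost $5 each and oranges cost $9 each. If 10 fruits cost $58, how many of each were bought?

Let a = apples, o = oranges.
a + o = 10
5a + 9o = 58
Substitute o = 10 - a:
5a + 9(10 - a) = 58
(5 - 9)a = 58 - 90
-4a = -32
a = 8, o = 10 - 8 = 2

Apples: 8, Oranges: 2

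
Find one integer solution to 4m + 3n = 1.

Step 1: Check solvability.
gcd(4, 3) = 1
Since 1 divides 1, solutions exist.

Step 2: Apply extended Euclidean algorithm to find gcd.
We find integers such that 4*x0 + 3*y0 = 1

Step 3: Scale the particular solution.
Multiply by 1/1 = 1:
m = 1, n = -1

Step 4: Verify.
4*(1) + 3*(-1) = 1 = 1 ✓

m = 1, n = -1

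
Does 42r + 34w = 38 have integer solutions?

Step 1: Compute gcd(42, 34).
gcd(42, 34) = 2

Step 2: Check divisibility.
Does 2 divide 38? 38 = 2 x 19, so yes.

By the theorem on linear Diophantine equations, 42r + 34w = 38 has integer solutions if and only if gcd(42, 34) divides 38. Since 2 | 38, solutions exist.

Yes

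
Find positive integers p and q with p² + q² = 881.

We need to find integers p, q > 0 such that p² + q² = 881.
Trying p = 16: q² = 881 - 16² = 881 - 256 = 625
q = 25
Check: 16² + 25² = 256 + 625 = 881 ✓

881 = 16² + 25²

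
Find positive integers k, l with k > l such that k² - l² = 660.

Factor: k² - l² = (k+l)(k-l) = 660.
We need two factors of 660 with the same parity.
Use k+l = 330 and k-l = 2 (product 330·2 = 660).
Adding: 2k = 332, so k = 166.
Subtracting: 2l = 328, so l = 164.
Check: 166² - 164² = 27556 - 26896 = 660 ✓

k = 166, l = 164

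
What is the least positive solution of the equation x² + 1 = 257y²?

We need x² = 257y² - 1. Try successive y:
y = 1: x² = 257·1² - 1 = 256 = 16² ✓
Check: 16² - 257·1² = 256 - 257 = -1 ✓

x = 16, y = 1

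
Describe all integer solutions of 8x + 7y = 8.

Step 1: Compute gcd(8, 7) = 1.
Since 1 divides 8, solutions exist.

Step 2: Find a particular solution using extended Euclidean algorithm.
We get x₀ = 8, y₀ = -8.
Check: 8*8 + 7*-8 = 8 = 8 ✓

Step 3: Write the general solution.
x = 8 + (7/1)t = 8 + 7t
y = -8 - (8/1)t = -8 - 8t
for any integer t.

x = 8 + 7t, y = -8 - 8t for integer t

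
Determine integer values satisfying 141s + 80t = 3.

Step 1: Check solvability.
gcd(141, 80) = 1
Since 1 divides 3, solutions exist.

Step 2: Apply extended Euclidean algorithm to find gcd.
We find integers such that 141*x0 + 80*y0 = 1

Step 3: Scale the particular solution.
Multiply by 3/1 = 3:
s = 63, t = -111

Step 4: Verify.
141*(63) + 80*(-111) = 3 = 3 ✓

s = 63, t = -111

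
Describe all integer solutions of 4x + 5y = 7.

Step 1: Compute gcd(4, 5) = 1.
Since 1 divides 7, solutions exist.

Step 2: Find a particular solution using extended Euclidean algorithm.
We get x₀ = -7, y₀ = 7.
Check: 4*-7 + 5*7 = 7 = 7 ✓

Step 3: Write the general solution.
x = -7 + (5/1)t = -7 + 5t
y = 7 - (4/1)t = 7 - 4t
for any integer t.

x = -7 + 5t, y = 7 - 4t for integer t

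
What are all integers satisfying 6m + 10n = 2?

Step 1: Compute gcd(6, 10) = 2.
Since 2 divides 2, solutions exist.

Step 2: Find a particular solution using extended Euclidean algorithm.
We get m₀ = 2, n₀ = -1.
Check: 6*2 + 10*-1 = 2 = 2 ✓

Step 3: Write the general solution.
m = 2 + (10/2)t = 2 + 5t
n = -1 - (6/2)t = -1 - 3t
for any integer t.

m = 2 + 5t, n = -1 - 3t for integer t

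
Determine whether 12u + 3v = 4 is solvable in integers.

Step 1: Compute gcd(12, 3).
gcd(12, 3) = 3

Step 2: Check divisibility.
Does 3 divide 4? 4 = 3 x 1 + 1, so no.

By the theorem on linear Diophantine equations, 12u + 3v = 4 has integer solutions if and only if gcd(12, 3) divides 4. Since 3 does not divide 4, no solutions exist.

No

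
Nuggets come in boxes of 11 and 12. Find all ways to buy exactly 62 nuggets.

We need non-negative integers (x, y) with 11x + 12y = 62.
For each x in 0..5, check if 62 - 11x is a non-negative multiple of 12.
No x yields an integer y ≥ 0.

No solution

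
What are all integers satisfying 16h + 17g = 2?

Step 1: Compute gcd(16, 17) = 1.
Since 1 divides 2, solutions exist.

Step 2: Find a particular solution using extended Euclidean algorithm.
We get h₀ = -2, g₀ = 2.
Check: 16*-2 + 17*2 = 2 = 2 ✓

Step 3: Write the general solution.
h = -2 + (17/1)t = -2 + 17t
g = 2 - (16/1)t = 2 - 16t
for any integer t.

h = -2 + 17t, g = 2 - 16t for integer t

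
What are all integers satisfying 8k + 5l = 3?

Step 1: Compute gcd(8, 5) = 1.
Since 1 divides 3, solutions exist.

Step 2: Find a particular solution using extended Euclidean algorithm.
We get k₀ = 6, l₀ = -9.
Check: 8*6 + 5*-9 = 3 = 3 ✓

Step 3: Write the general solution.
k = 6 + (5/1)t = 6 + 5t
l = -9 - (8/1)t = -9 - 8t
for any integer t.

k = 6 + 5t, l = -9 - 8t for integer t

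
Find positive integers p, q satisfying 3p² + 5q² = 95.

Try small values of p and check whether (95 - 3p²)/5 is a perfect square.
p = 5: 3·5² = 75, so 5q² = 95 - 75 = 20, giving q² = 4, q = 2.
Check: 3·5² + 5·2² = 75 + 20 = 95 ✓

p = 5, q = 2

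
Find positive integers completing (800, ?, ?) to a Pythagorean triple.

We need the other leg and hypotenuse such that 800² + x² = c².
Take x = 369, c = 881: 800² + 369² = 640000 + 136161 = 776161 = 881² ✓
Triple: (369, 800, 881)

(369, 800, 881)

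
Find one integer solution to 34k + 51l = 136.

Step 1: Check solvability.
gcd(34, 51) = 17
Since 17 divides 136, solutions exist.

Step 2: Apply extended Euclidean algorithm to find gcd.
We find integers such that 34*x0 + 51*y0 = 17

Step 3: Scale the particular solution.
Multiply by 136/17 = 8:
k = -8, l = 8

Step 4: Verify.
34*(-8) + 51*(8) = 136 = 136 ✓

k = -8, l = 8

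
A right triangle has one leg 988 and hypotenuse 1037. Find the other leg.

a² = c² - b² = 1075369 - 976144 = 99225
a = 315

315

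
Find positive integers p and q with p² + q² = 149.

We need to find integers p, q > 0 such that p² + q² = 149.
Trying p = 7: q² = 149 - 7² = 149 - 49 = 100
q = 10
Check: 7² + 10² = 49 + 100 = 149 ✓

149 = 7² + 10²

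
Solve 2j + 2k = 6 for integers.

Step 1: Check solvability.
gcd(2, 2) = 2
Since 2 divides 6, solutions exist.

Step 2: Apply extended Euclidean algorithm to find gcd.
We find integers such that 2*x0 + 2*y0 = 2

Step 3: Scale the particular solution.
Multiply by 6/2 = 3:
j = 0, k = 3

Step 4: Verify.
2*(0) + 2*(3) = 6 = 6 ✓

j = 0, k = 3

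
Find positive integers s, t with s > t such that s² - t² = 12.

Factor: s² - t² = (s+t)(s-t) = 12.
We need two factors of 12 with the same parity.
Use s+t = 6 and s-t = 2 (product 6·2 = 12).
Adding: 2s = 8, so s = 4.
Subtracting: 2t = 4, so t = 2.
Check: 4² - 2² = 16 - 4 = 12 ✓

s = 4, t = 2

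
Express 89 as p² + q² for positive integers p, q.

We need to find integers p, q > 0 such that p² + q² = 89.
Trying p = 5: q² = 89 - 5² = 89 - 25 = 64
q = 8
Check: 5² + 8² = 25 + 64 = 89 ✓

89 = 5² + 8²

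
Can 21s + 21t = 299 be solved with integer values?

Step 1: Compute gcd(21, 21).
gcd(21, 21) = 21

Step 2: Check divisibility.
Does 21 divide 299? 299 = 21 x 14 + 5, so no.

By the theorem on linear Diophantine equations, 21s + 21t = 299 has integer solutions if and only if gcd(21, 21) divides 299. Since 21 does not divide 299, no solutions exist.

No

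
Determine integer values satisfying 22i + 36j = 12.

Step 1: Check solvability.
gcd(22, 36) = 2
Since 2 divides 12, solutions exist.

Step 2: Apply extended Euclidean algorithm to find gcd.
We find integers such that 22*x0 + 36*y0 = 2

Step 3: Scale the particular solution.
Multiply by 12/2 = 6:
i = 30, j = -18

Step 4: Verify.
22*(30) + 36*(-18) = 12 = 12 ✓

i = 30, j = -18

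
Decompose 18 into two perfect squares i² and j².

We need to find integers i, j > 0 such that i² + j² = 18.
Trying i = 3: j² = 18 - 3² = 18 - 9 = 9
j = 3
Check: 3² + 3² = 9 + 9 = 18 ✓

18 = 3² + 3²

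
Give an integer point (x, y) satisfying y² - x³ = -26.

Try small integer x values and check whether x³ - 26 is a perfect square.
x = 3: x³ - 26 = 3³ - 26 = 27 - 26 = 1
Is 1 a perfect square? 1² = 1 ✓
So (x, y) = (3, 1) is a solution.

x = 3, y = 1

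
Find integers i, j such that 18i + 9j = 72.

Step 1: Check solvability.
gcd(18, 9) = 9
Since 9 divides 72, solutions exist.

Step 2: Apply extended Euclidean algorithm to find gcd.
We find integers such that 18*x0 + 9*y0 = 9

Step 3: Scale the particular solution.
Multiply by 72/9 = 8:
i = 0, j = 8

Step 4: Verify.
18*(0) + 9*(8) = 72 = 72 ✓

i = 0, j = 8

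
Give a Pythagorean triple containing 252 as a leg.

We need the other leg and hypotenuse such that 252² + x² = c².
Take x = 115, c = 277: 252² + 115² = 63504 + 13225 = 76729 = 277² ✓
Triple: (115, 252, 277)

(115, 252, 277)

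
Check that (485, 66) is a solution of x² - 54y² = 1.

Compute x² = 485² = 235225
Compute 54y² = 54·66² = 54·4356 = 235224
x² - 54y² = 235225 - 235224 = 1
Since this equals 1, (485, 66) is a solution.

Yes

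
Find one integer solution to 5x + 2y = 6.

Step 1: Check solvability.
gcd(5, 2) = 1
Since 1 divides 6, solutions exist.

Step 2: Apply extended Euclidean algorithm to find gcd.
We find integers such that 5*x0 + 2*y0 = 1

Step 3: Scale the particular solution.
Multiply by 6/1 = 6:
x = 6, y = -12

Step 4: Verify.
5*(6) + 2*(-12) = 6 = 6 ✓

x = 6, y = -12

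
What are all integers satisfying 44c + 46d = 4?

Step 1: Compute gcd(44, 46) = 2.
Since 2 divides 4, solutions exist.

Step 2: Find a particular solution using extended Euclidean algorithm.
We get c₀ = -2, d₀ = 2.
Check: 44*-2 + 46*2 = 4 = 4 ✓

Step 3: Write the general solution.
c = -2 + (46/2)t = -2 + 23t
d = 2 - (44/2)t = 2 - 22t
for any integer t.

c = -2 + 23t, d = 2 - 22t for integer t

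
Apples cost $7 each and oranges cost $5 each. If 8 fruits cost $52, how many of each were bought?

Let a = apples, o = oranges.
a + o = 8
7a + 5o = 52
Substitute o = 8 - a:
7a + 5(8 - a) = 52
(7 - 5)a = 52 - 40
2a = 12
a = 6, o = 8 - 6 = 2

Apples: 6, Oranges: 2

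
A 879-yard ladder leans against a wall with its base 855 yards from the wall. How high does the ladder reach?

The ladder, wall, and ground form a right triangle with hypotenuse 879 and one leg 855.
By the Pythagorean theorem: h² = 879² - 855² = 772641 - 731025 = 41616
h = √41616 = 204 yards

204 yards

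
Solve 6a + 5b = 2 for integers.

Step 1: Check solvability.
gcd(6, 5) = 1
Since 1 divides 2, solutions exist.

Step 2: Apply extended Euclidean algorithm to find gcd.
We find integers such that 6*x0 + 5*y0 = 1

Step 3: Scale the particular solution.
Multiply by 2/1 = 2:
a = 2, b = -2

Step 4: Verify.
6*(2) + 5*(-2) = 2 = 2 ✓

a = 2, b = -2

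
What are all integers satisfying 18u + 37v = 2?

Step 1: Compute gcd(18, 37) = 1.
Since 1 divides 2, solutions exist.

Step 2: Find a particular solution using extended Euclidean algorithm.
We get u₀ = -4, v₀ = 2.
Check: 18*-4 + 37*2 = 2 = 2 ✓

Step 3: Write the general solution.
u = -4 + (37/1)t = -4 + 37t
v = 2 - (18/1)t = 2 - 18t
for any integer t.

u = -4 + 37t, v = 2 - 18t for integer t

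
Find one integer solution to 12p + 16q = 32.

Step 1: Check solvability.
gcd(12, 16) = 4
Since 4 divides 32, solutions exist.

Step 2: Apply extended Euclidean algorithm to find gcd.
We find integers such that 12*x0 + 16*y0 = 4

Step 3: Scale the particular solution.
Multiply by 32/4 = 8:
p = -8, q = 8

Step 4: Verify.
12*(-8) + 16*(8) = 32 = 32 ✓

p = -8, q = 8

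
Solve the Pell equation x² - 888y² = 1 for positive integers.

We seek the smallest positive integers (x, y) with x² - 888y² = 1, i.e., x² = 888y² + 1.
Try successive y values:
y = 1: x² = 888·1² + 1 = 889, not a perfect square
y = 2: x² = 888·2² + 1 = 3553, not a perfect square
y = 3: x² = 888·3² + 1 = 7993, not a perfect square
... continuing the search (or via continued fractions) ...
y = 5: x² = 888·5² + 1 = 22201, x = 149 ✓

Verify: 149² - 888·5² = 22201 - 22200 = 1 ✓

x = 149, y = 5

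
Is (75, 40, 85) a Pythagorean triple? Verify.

Compute a² + b² = 75² + 40² = 5625 + 1600 = 7225
Compute c² = 85² = 7225
Since 7225 = 7225, confirmed.

Yes, it is a Pythagorean triple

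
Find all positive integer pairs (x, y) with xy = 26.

The positive divisors of 26 are: 1, 2, 13, 26.
Each divisor d gives the pair (d, 26/d):
(1, 26), (2, 13), (13, 2), (26, 1)

(1, 26), (2, 13), (13, 2), (26, 1)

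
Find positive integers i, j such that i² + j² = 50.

Search for i with 50 - i² a perfect square.
i = 1: 50 - 1² = 50 - 1 = 49 = 7² ✓
So i = 1, j = 7.

i = 1, j = 7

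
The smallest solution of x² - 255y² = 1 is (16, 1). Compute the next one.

Solutions to x² - Dy² = 1 are generated by powers of (x₀ + y₀√D).
The next solution satisfies x₁ + y₁√255 = (x₀ + y₀√255)², giving:
x₁ = x₀² + 255y₀² = 16² + 255·1² = 256 + 255 = 511
y₁ = 2x₀y₀ = 2·16·1 = 32

Verify: 511² - 255·32² = 261121 - 261120 = 1 ✓

x = 511, y = 32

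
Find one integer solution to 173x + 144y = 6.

Step 1: Check solvability.
gcd(173, 144) = 1
Since 1 divides 6, solutions exist.

Step 2: Apply extended Euclidean algorithm to find gcd.
We find integers such that 173*x0 + 144*y0 = 1

Step 3: Scale the particular solution.
Multiply by 6/1 = 6:
x = 30, y = -36

Step 4: Verify.
173*(30) + 144*(-36) = 6 = 6 ✓

x = 30, y = -36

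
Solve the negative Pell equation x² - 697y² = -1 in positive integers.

We need x² = 697y² - 1. Try successive y:
y = 1: x² = 697·1² - 1 = 696, not a perfect square
y = 2: x² = 697·2² - 1 = 2787, not a perfect square
y = 3: x² = 697·3² - 1 = 6272, not a perfect square
...
y = 5: x² = 697·5² - 1 = 17424 = 132² ✓
Check: 132² - 697·5² = 17424 - 17425 = -1 ✓

x = 132, y = 5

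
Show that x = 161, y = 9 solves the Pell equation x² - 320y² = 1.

Compute x² = 161² = 25921
Compute 320y² = 320·9² = 320·81 = 25920
x² - 320y² = 25921 - 25920 = 1
Since this equals 1, (161, 9) is a solution.

Yes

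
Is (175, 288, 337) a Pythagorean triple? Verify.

Compute a² + b² = 175² + 288² = 30625 + 82944 = 113569
Compute c² = 337² = 113569
Since 113569 = 113569, confirmed.

Yes, it is a Pythagorean triple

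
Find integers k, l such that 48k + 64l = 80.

Step 1: Check solvability.
gcd(48, 64) = 16
Since 16 divides 80, solutions exist.

Step 2: Apply extended Euclidean algorithm to find gcd.
We find integers such that 48*x0 + 64*y0 = 16

Step 3: Scale the particular solution.
Multiply by 80/16 = 5:
k = -5, l = 5

Step 4: Verify.
48*(-5) + 64*(5) = 80 = 80 ✓

k = -5, l = 5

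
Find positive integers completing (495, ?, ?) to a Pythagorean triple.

We need the other leg and hypotenuse such that 495² + x² = c².
Take x = 952, c = 1073: 495² + 952² = 245025 + 906304 = 1151329 = 1073² ✓
Triple: (495, 952, 1073)

(495, 952, 1073)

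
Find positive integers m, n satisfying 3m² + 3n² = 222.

Try small values of m and check whether (222 - 3m²)/3 is a perfect square.
m = 5: 3·5² = 75, so 3n² = 222 - 75 = 147, giving n² = 49, n = 7.
Check: 3·5² + 3·7² = 75 + 147 = 222 ✓

m = 5, n = 7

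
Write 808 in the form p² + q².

We need to find integers p, q > 0 such that p² + q² = 808.
Trying p = 18: q² = 808 - 18² = 808 - 324 = 484
q = 22
Check: 18² + 22² = 324 + 484 = 808 ✓

808 = 18² + 22²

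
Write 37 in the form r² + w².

We need to find integers r, w > 0 such that r² + w² = 37.
Trying r = 1: w² = 37 - 1² = 37 - 1 = 36
w = 6
Check: 1² + 6² = 1 + 36 = 37 ✓

37 = 1² + 6²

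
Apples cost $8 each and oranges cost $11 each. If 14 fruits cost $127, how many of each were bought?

Let a = apples, o = oranges.
a + o = 14
8a + 11o = 127
Substitute o = 14 - a:
8a + 11(14 - a) = 127
(8 - 11)a = 127 - 154
-3a = -27
a = 9, o = 14 - 9 = 5

Apples: 9, Oranges: 5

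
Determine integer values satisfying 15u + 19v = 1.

Step 1: Check solvability.
gcd(15, 19) = 1
Since 1 divides 1, solutions exist.

Step 2: Apply extended Euclidean algorithm to find gcd.
We find integers such that 15*x0 + 19*y0 = 1

Step 3: Scale the particular solution.
Multiply by 1/1 = 1:
u = -5, v = 4

Step 4: Verify.
15*(-5) + 19*(4) = 1 = 1 ✓

u = -5, v = 4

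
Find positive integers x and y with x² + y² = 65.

We need to find integers x, y > 0 such that x² + y² = 65.
Trying x = 1: y² = 65 - 1² = 65 - 1 = 64
y = 8
Check: 1² + 8² = 1 + 64 = 65 ✓

65 = 1² + 8²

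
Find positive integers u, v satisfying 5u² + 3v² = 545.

Try small values of u and check whether (545 - 5u²)/3 is a perfect square.
u = 7: 5·7² = 245, so 3v² = 545 - 245 = 300, giving v² = 100, v = 10.
Check: 5·7² + 3·10² = 245 + 300 = 545 ✓

u = 7, v = 10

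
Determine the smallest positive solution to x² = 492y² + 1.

We seek the smallest positive integers (x, y) with x² - 492y² = 1, i.e., x² = 492y² + 1.
Try successive y values:
y = 1: x² = 492·1² + 1 = 493, not a perfect square
y = 2: x² = 492·2² + 1 = 1969, not a perfect square
y = 3: x² = 492·3² + 1 = 4429, not a perfect square
... continuing the search (or via continued fractions) ...
y = 1342: x² = 492·1342² + 1 = 886074289, x = 29767 ✓

Verify: 29767² - 492·1342² = 886074289 - 886074288 = 1 ✓

x = 29767, y = 1342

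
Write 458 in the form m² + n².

We need to find integers m, n > 0 such that m² + n² = 458.
Trying m = 13: n² = 458 - 13² = 458 - 169 = 289
n = 17
Check: 13² + 17² = 169 + 289 = 458 ✓

458 = 13² + 17²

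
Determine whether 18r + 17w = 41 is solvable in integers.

Step 1: Compute gcd(18, 17).
gcd(18, 17) = 1

Step 2: Check divisibility.
Does 1 divide 41? 41 = 1 x 41, so yes.

By the theorem on linear Diophantine equations, 18r + 17w = 41 has integer solutions if and only if gcd(18, 17) divides 41. Since 1 | 41, solutions exist.

Yes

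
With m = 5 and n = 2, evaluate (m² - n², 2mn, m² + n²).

a = m² - n² = 25 - 4 = 21
b = 2mn = 2·5·2 = 20
c = m² + n² = 25 + 4 = 29
Verify: 21² + 20² = 441 + 400 = 841 = 29² ✓

(21, 20, 29)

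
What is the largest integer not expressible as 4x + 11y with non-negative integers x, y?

For two coprime denominations a and b, the Frobenius number (largest value not representable as a non-negative combination) is ab - a - b.
Here gcd(4, 11) = 1, so they are coprime.
F(4, 11) = 4·11 - 4 - 11 = 44 - 15 = 29

29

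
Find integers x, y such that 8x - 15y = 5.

Step 1: Check solvability.
gcd(8, 15) = 1
Since 1 divides 5, solutions exist.

Step 2: Apply extended Euclidean algorithm to find gcd.
We find integers such that 8*x0 + 15*y0 = 1

Step 3: Scale the particular solution.
Multiply by 5/1 = 5:
x = 10, y = 5

Step 4: Verify.
8*(10) - 15*(5) = 5 = 5 ✓

x = 10, y = 5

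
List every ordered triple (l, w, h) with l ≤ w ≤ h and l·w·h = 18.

Iterate l from 1 to ⌊18^(1/3)⌋. For each l dividing 18, iterate w ≥ l with w dividing 18/l, and set h = 18/(l·w).
Triples found (4): (1×1×18), (1×2×9), (1×3×6), (2×3×3)

(1×1×18), (1×2×9), (1×3×6), (2×3×3)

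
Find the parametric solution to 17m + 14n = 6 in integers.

Step 1: Compute gcd(17, 14) = 1.
Since 1 divides 6, solutions exist.

Step 2: Find a particular solution using extended Euclidean algorithm.
We get m₀ = 30, n₀ = -36.
Check: 17*30 + 14*-36 = 6 = 6 ✓

Step 3: Write the general solution.
m = 30 + (14/1)t = 30 + 14t
n = -36 - (17/1)t = -36 - 17t
for any integer t.

m = 30 + 14t, n = -36 - 17t for integer t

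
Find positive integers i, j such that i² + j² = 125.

Search for i with 125 - i² a perfect square.
i = 2: 125 - 2² = 125 - 4 = 121 = 11² ✓
So i = 2, j = 11.

i = 2, j = 11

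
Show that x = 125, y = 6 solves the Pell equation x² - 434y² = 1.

Compute x² = 125² = 15625
Compute 434y² = 434·6² = 434·36 = 15624
x² - 434y² = 15625 - 15624 = 1
Since this equals 1, (125, 6) is a solution.

Yes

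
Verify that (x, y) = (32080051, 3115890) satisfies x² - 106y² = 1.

Compute x² = 32080051² = 1029129672162601
Compute 106y² = 106·3115890² = 106·9708770492100 = 1029129672162600
x² - 106y² = 1029129672162601 - 1029129672162600 = 1
Since this equals 1, (32080051, 3115890) is a solution.

Yes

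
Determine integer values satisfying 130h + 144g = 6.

Step 1: Check solvability.
gcd(130, 144) = 2
Since 2 divides 6, solutions exist.

Step 2: Apply extended Euclidean algorithm to find gcd.
We find integers such that 130*x0 + 144*y0 = 2

Step 3: Scale the particular solution.
Multiply by 6/2 = 3:
h = -93, g = 84

Step 4: Verify.
130*(-93) + 144*(84) = 6 = 6 ✓

h = -93, g = 84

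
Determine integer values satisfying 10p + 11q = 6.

Step 1: Check solvability.
gcd(10, 11) = 1
Since 1 divides 6, solutions exist.

Step 2: Apply extended Euclidean algorithm to find gcd.
We find integers such that 10*x0 + 11*y0 = 1

Step 3: Scale the particular solution.
Multiply by 6/1 = 6:
p = -6, q = 6

Step 4: Verify.
10*(-6) + 11*(6) = 6 = 6 ✓

p = -6, q = 6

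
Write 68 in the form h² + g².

We need to find integers h, g > 0 such that h² + g² = 68.
Trying h = 2: g² = 68 - 2² = 68 - 4 = 64
g = 8
Check: 2² + 8² = 4 + 64 = 68 ✓

68 = 2² + 8²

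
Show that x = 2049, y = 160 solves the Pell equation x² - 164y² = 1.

Compute x² = 2049² = 4198401
Compute 164y² = 164·160² = 164·25600 = 4198400
x² - 164y² = 4198401 - 4198400 = 1
Since this equals 1, (2049, 160) is a solution.

Yes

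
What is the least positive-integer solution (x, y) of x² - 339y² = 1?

We seek the smallest positive integers (x, y) with x² - 339y² = 1, i.e., x² = 339y² + 1.
Try successive y values:
y = 1: x² = 339·1² + 1 = 340, not a perfect square
y = 2: x² = 339·2² + 1 = 1357, not a perfect square
y = 3: x² = 339·3² + 1 = 3052, not a perfect square
... continuing the search (or via continued fractions) ...
y = 5321: x² = 339·5321² + 1 = 9598120900, x = 97970 ✓

Verify: 97970² - 339·5321² = 9598120900 - 9598120899 = 1 ✓

x = 97970, y = 5321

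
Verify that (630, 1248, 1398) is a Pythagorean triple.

Compute a² + b² = 630² + 1248² = 396900 + 1557504 = 1954404
Compute c² = 1398² = 1954404
Since 1954404 = 1954404, confirmed.

Yes, it is a Pythagorean triple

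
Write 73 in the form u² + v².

We need to find integers u, v > 0 such that u² + v² = 73.
Trying u = 3: v² = 73 - 3² = 73 - 9 = 64
v = 8
Check: 3² + 8² = 9 + 64 = 73 ✓

73 = 3² + 8²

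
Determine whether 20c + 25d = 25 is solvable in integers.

Step 1: Compute gcd(20, 25).
gcd(20, 25) = 5

Step 2: Check divisibility.
Does 5 divide 25? 25 = 5 x 5, so yes.

By the theorem on linear Diophantine equations, 20c + 25d = 25 has integer solutions if and only if gcd(20, 25) divides 25. Since 5 | 25, solutions exist.

Yes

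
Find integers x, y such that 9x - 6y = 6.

Step 1: Check solvability.
gcd(9, 6) = 3
Since 3 divides 6, solutions exist.

Step 2: Apply extended Euclidean algorithm to find gcd.
We find integers such that 9*x0 + 6*y0 = 3

Step 3: Scale the particular solution.
Multiply by 6/3 = 2:
x = 2, y = 2

Step 4: Verify.
9*(2) - 6*(2) = 6 = 6 ✓

x = 2, y = 2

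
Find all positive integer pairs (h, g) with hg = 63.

The positive divisors of 63 are: 1, 3, 7, 9, 21, 63.
Each divisor d gives the pair (d, 63/d):
(1, 63), (3, 21), (7, 9), (9, 7), (21, 3), (63, 1)

(1, 63), (3, 21), (7, 9), (9, 7), (21, 3), (63, 1)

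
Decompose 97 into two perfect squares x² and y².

We need to find integers x, y > 0 such that x² + y² = 97.
Trying x = 4: y² = 97 - 4² = 97 - 16 = 81
y = 9
Check: 4² + 9² = 16 + 81 = 97 ✓

97 = 4² + 9²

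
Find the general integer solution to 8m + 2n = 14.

Step 1: Compute gcd(8, 2) = 2.
Since 2 divides 14, solutions exist.

Step 2: Find a particular solution using extended Euclidean algorithm.
We get m₀ = 0, n₀ = 7.
Check: 8*0 + 2*7 = 14 = 14 ✓

Step 3: Write the general solution.
m = 0 + (2/2)t = 0 + 1t
n = 7 - (8/2)t = 7 - 4t
for any integer t.

m = 0 + 1t, n = 7 - 4t for integer t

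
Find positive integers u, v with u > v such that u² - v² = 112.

Factor: u² - v² = (u+v)(u-v) = 112.
We need two factors of 112 with the same parity.
Use u+v = 56 and u-v = 2 (product 56·2 = 112).
Adding: 2u = 58, so u = 29.
Subtracting: 2v = 54, so v = 27.
Check: 29² - 27² = 841 - 729 = 112 ✓

u = 29, v = 27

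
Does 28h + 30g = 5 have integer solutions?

Step 1: Compute gcd(28, 30).
gcd(28, 30) = 2

Step 2: Check divisibility.
Does 2 divide 5? 5 = 2 x 2 + 1, so no.

By the theorem on linear Diophantine equations, 28h + 30g = 5 has integer solutions if and only if gcd(28, 30) divides 5. Since 2 does not divide 5, no solutions exist.

No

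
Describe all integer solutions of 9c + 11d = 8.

Step 1: Compute gcd(9, 11) = 1.
Since 1 divides 8, solutions exist.

Step 2: Find a particular solution using extended Euclidean algorithm.
We get c₀ = 40, d₀ = -32.
Check: 9*40 + 11*-32 = 8 = 8 ✓

Step 3: Write the general solution.
c = 40 + (11/1)t = 40 + 11t
d = -32 - (9/1)t = -32 - 9t
for any integer t.

c = 40 + 11t, d = -32 - 9t for integer t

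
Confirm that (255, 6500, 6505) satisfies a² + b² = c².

Compute a² + b² = 255² + 6500² = 65025 + 42250000 = 42315025
Compute c² = 6505² = 42315025
Since 42315025 = 42315025, confirmed.

Yes, it is a Pythagorean triple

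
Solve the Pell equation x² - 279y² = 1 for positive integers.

We seek the smallest positive integers (x, y) with x² - 279y² = 1, i.e., x² = 279y² + 1.
Try successive y values:
y = 1: x² = 279·1² + 1 = 280, not a perfect square
y = 2: x² = 279·2² + 1 = 1117, not a perfect square
y = 3: x² = 279·3² + 1 = 2512, not a perfect square
... continuing the search (or via continued fractions) ...
y = 91: x² = 279·91² + 1 = 2310400, x = 1520 ✓

Verify: 1520² - 279·91² = 2310400 - 2310399 = 1 ✓

x = 1520, y = 91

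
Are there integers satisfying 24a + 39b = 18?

Step 1: Compute gcd(24, 39).
gcd(24, 39) = 3

Step 2: Check divisibility.
Does 3 divide 18? 18 = 3 x 6, so yes.

By the theorem on linear Diophantine equations, 24a + 39b = 18 has integer solutions if and only if gcd(24, 39) divides 18. Since 3 | 18, solutions exist.

Yes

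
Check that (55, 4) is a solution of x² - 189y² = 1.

Compute x² = 55² = 3025
Compute 189y² = 189·4² = 189·16 = 3024
x² - 189y² = 3025 - 3024 = 1
Since this equals 1, (55, 4) is a solution.

Yes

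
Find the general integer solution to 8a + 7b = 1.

Step 1: Compute gcd(8, 7) = 1.
Since 1 divides 1, solutions exist.

Step 2: Find a particular solution using extended Euclidean algorithm.
We get a₀ = 1, b₀ = -1.
Check: 8*1 + 7*-1 = 1 = 1 ✓

Step 3: Write the general solution.
a = 1 + (7/1)t = 1 + 7t
b = -1 - (8/1)t = -1 - 8t
for any integer t.

a = 1 + 7t, b = -1 - 8t for integer t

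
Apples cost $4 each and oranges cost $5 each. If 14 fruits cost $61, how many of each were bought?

Let a = apples, o = oranges.
a + o = 14
4a + 5o = 61
Substitute o = 14 - a:
4a + 5(14 - a) = 61
(4 - 5)a = 61 - 70
-1a = -9
a = 9, o = 14 - 9 = 5

Apples: 9, Oranges: 5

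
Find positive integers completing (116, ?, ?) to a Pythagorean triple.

We need the other leg and hypotenuse such that 116² + x² = c².
Take x = 837, c = 845: 116² + 837² = 13456 + 700569 = 714025 = 845² ✓
Triple: (837, 116, 845)

(837, 116, 845)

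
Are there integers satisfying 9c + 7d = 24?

Step 1: Compute gcd(9, 7).
gcd(9, 7) = 1

Step 2: Check divisibility.
Does 1 divide 24? 24 = 1 x 24, so yes.

By the theorem on linear Diophantine equations, 9c + 7d = 24 has integer solutions if and only if gcd(9, 7) divides 24. Since 1 | 24, solutions exist.

Yes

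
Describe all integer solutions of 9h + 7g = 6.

Step 1: Compute gcd(9, 7) = 1.
Since 1 divides 6, solutions exist.

Step 2: Find a particular solution using extended Euclidean algorithm.
We get h₀ = -18, g₀ = 24.
Check: 9*-18 + 7*24 = 6 = 6 ✓

Step 3: Write the general solution.
h = -18 + (7/1)t = -18 + 7t
g = 24 - (9/1)t = 24 - 9t
for any integer t.

h = -18 + 7t, g = 24 - 9t for integer t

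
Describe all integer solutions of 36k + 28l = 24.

Step 1: Compute gcd(36, 28) = 4.
Since 4 divides 24, solutions exist.

Step 2: Find a particular solution using extended Euclidean algorithm.
We get k₀ = -18, l₀ = 24.
Check: 36*-18 + 28*24 = 24 = 24 ✓

Step 3: Write the general solution.
k = -18 + (28/4)t = -18 + 7t
l = 24 - (36/4)t = 24 - 9t
for any integer t.

k = -18 + 7t, l = 24 - 9t for integer t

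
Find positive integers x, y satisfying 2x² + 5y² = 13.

Try small values of x and check whether (13 - 2x²)/5 is a perfect square.
x = 2: 2·2² = 8, so 5y² = 13 - 8 = 5, giving y² = 1, y = 1.
Check: 2·2² + 5·1² = 8 + 5 = 13 ✓

x = 2, y = 1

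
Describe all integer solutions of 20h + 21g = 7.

Step 1: Compute gcd(20, 21) = 1.
Since 1 divides 7, solutions exist.

Step 2: Find a particular solution using extended Euclidean algorithm.
We get h₀ = -7, g₀ = 7.
Check: 20*-7 + 21*7 = 7 = 7 ✓

Step 3: Write the general solution.
h = -7 + (21/1)t = -7 + 21t
g = 7 - (20/1)t = 7 - 20t
for any integer t.

h = -7 + 21t, g = 7 - 20t for integer t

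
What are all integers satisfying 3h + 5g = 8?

Step 1: Compute gcd(3, 5) = 1.
Since 1 divides 8, solutions exist.

Step 2: Find a particular solution using extended Euclidean algorithm.
We get h₀ = 16, g₀ = -8.
Check: 3*16 + 5*-8 = 8 = 8 ✓

Step 3: Write the general solution.
h = 16 + (5/1)t = 16 + 5t
g = -8 - (3/1)t = -8 - 3t
for any integer t.

h = 16 + 5t, g = -8 - 3t for integer t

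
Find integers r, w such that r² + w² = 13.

We need to find integers r, w > 0 such that r² + w² = 13.
Trying r = 2: w² = 13 - 2² = 13 - 4 = 9
w = 3
Check: 2² + 3² = 4 + 9 = 13 ✓

13 = 2² + 3²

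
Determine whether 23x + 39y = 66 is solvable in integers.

Step 1: Compute gcd(23, 39).
gcd(23, 39) = 1

Step 2: Check divisibility.
Does 1 divide 66? 66 = 1 x 66, so yes.

By the theorem on linear Diophantine equations, 23x + 39y = 66 has integer solutions if and only if gcd(23, 39) divides 66. Since 1 | 66, solutions exist.

Yes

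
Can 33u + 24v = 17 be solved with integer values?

Step 1: Compute gcd(33, 24).
gcd(33, 24) = 3

Step 2: Check divisibility.
Does 3 divide 17? 17 = 3 x 5 + 2, so no.

By the theorem on linear Diophantine equations, 33u + 24v = 17 has integer solutions if and only if gcd(33, 24) divides 17. Since 3 does not divide 17, no solutions exist.

No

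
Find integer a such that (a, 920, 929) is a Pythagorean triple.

a² = c² - b² = 929² - 920² = 863041 - 846400 = 16641
a = sqrt(16641) = 129

129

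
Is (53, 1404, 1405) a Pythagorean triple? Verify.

Compute a² + b² = 53² + 1404² = 2809 + 1971216 = 1974025
Compute c² = 1405² = 1974025
Since 1974025 = 1974025, confirmed.

Yes, it is a Pythagorean triple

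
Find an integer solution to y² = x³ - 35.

Try small integer x values and check whether x³ - 35 is a perfect square.
x = 11: x³ - 35 = 11³ - 35 = 1331 - 35 = 1296
Is 1296 a perfect square? 36² = 1296 ✓
So (x, y) = (11, -36) is a solution.

x = 11, y = -36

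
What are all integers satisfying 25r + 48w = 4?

Step 1: Compute gcd(25, 48) = 1.
Since 1 divides 4, solutions exist.

Step 2: Find a particular solution using extended Euclidean algorithm.
We get r₀ = -92, w₀ = 48.
Check: 25*-92 + 48*48 = 4 = 4 ✓

Step 3: Write the general solution.
r = -92 + (48/1)t = -92 + 48t
w = 48 - (25/1)t = 48 - 25t
for any integer t.

r = -92 + 48t, w = 48 - 25t for integer t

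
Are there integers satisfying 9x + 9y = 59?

Step 1: Compute gcd(9, 9).
gcd(9, 9) = 9

Step 2: Check divisibility.
Does 9 divide 59? 59 = 9 x 6 + 5, so no.

By the theorem on linear Diophantine equations, 9x + 9y = 59 has integer solutions if and only if gcd(9, 9) divides 59. Since 9 does not divide 59, no solutions exist.

No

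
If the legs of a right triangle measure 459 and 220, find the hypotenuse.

c² = a² + b² = 459² + 220² = 210681 + 48400 = 259081
c = 509

509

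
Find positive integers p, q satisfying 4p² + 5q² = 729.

Try small values of p and check whether (729 - 4p²)/5 is a perfect square.
p = 9: 4·9² = 324, so 5q² = 729 - 324 = 405, giving q² = 81, q = 9.
Check: 4·9² + 5·9² = 324 + 405 = 729 ✓

p = 9, q = 9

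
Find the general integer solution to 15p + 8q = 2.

Step 1: Compute gcd(15, 8) = 1.
Since 1 divides 2, solutions exist.

Step 2: Find a particular solution using extended Euclidean algorithm.
We get p₀ = -2, q₀ = 4.
Check: 15*-2 + 8*4 = 2 = 2 ✓

Step 3: Write the general solution.
p = -2 + (8/1)t = -2 + 8t
q = 4 - (15/1)t = 4 - 15t
for any integer t.

p = -2 + 8t, q = 4 - 15t for integer t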